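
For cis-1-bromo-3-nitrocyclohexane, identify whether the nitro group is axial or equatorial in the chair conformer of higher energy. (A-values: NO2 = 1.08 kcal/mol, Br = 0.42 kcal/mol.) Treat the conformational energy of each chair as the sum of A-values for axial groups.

C1 and C3 have the same parity, so for the cis isomer the two substituents are e,e in one chair and a,a in the other.
Chair I (nitro axial, bromo axial): E = 1.50 kcal/mol.
Chair II (nitro equatorial, bromo equatorial): E = 0.00 kcal/mol.
Chair I is the less stable (higher-energy) conformer, and in that chair the nitro group is axial.

axial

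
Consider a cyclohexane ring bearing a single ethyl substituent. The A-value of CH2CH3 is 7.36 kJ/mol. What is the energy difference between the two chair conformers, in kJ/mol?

7.36 kJ/mol

A monosubstituted cyclohexane has one chair with the ethyl group axial (E = A = 7.36 kJ/mol) and one with it equatorial (E = 0).
ΔE = 7.36 − 0 = 7.36 kJ/mol.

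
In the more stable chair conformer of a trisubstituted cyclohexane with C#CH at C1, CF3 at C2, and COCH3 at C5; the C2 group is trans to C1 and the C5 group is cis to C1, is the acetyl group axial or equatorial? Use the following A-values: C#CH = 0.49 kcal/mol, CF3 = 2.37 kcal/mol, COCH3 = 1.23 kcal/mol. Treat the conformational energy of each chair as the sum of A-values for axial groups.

equatorial

Chair I (ethynyl axial, trifluoromethyl axial, acetyl axial): E = 4.09 kcal/mol.
Chair II (ethynyl equatorial, trifluoromethyl equatorial, acetyl equatorial): E = 0.00 kcal/mol.
Chair II is the more stable (lower-energy) conformer, and in that chair the acetyl group is equatorial.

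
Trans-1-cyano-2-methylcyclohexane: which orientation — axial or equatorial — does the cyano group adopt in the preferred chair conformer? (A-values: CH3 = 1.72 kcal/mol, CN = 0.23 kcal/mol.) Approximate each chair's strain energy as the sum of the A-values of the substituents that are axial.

equatorial

C1 and C2 have opposite parity, so for the trans isomer the two substituents are e,e in one chair and a,a in the other.
Chair I (methyl axial, cyano axial): E = 1.95 kcal/mol.
Chair II (methyl equatorial, cyano equatorial): E = 0.00 kcal/mol.
Chair II is the more stable (lower-energy) conformer, and in that chair the cyano group is equatorial.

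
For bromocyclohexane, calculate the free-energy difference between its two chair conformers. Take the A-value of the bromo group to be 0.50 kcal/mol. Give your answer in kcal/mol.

0.50 kcal/mol

A monosubstituted cyclohexane has one chair with the bromo group axial (E = A = 0.50 kcal/mol) and one with it equatorial (E = 0).
ΔE = 0.50 − 0 = 0.50 kcal/mol.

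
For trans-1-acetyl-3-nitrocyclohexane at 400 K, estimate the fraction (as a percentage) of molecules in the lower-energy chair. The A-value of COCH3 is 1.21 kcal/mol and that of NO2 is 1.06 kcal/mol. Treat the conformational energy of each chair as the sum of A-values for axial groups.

54.7%

C1 and C3 have the same parity, so for the trans isomer the two substituents are one axial and one equatorial in each chair.
Chair I (acetyl axial, nitro equatorial): E = 1.21 kcal/mol; chair II (acetyl equatorial, nitro axial): E = 1.06 kcal/mol.
ΔG = 0.15 kcal/mol between the two chairs.
K = exp(ΔG/RT) with R = 1.987×10⁻³ kcal mol⁻¹ K⁻¹ and T = 400 K gives K ≈ 1.21.
Fraction in the lower-energy chair = K/(K+1) = 54.7%.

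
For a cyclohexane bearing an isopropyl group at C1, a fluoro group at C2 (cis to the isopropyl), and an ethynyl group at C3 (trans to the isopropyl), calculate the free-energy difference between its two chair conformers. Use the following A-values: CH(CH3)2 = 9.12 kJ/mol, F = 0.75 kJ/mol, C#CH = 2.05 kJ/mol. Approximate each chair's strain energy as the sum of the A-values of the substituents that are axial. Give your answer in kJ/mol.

6.32 kJ/mol

Chair I (isopropyl axial, fluoro equatorial, ethynyl equatorial): E = 9.12 kJ/mol.
Chair II (isopropyl equatorial, fluoro axial, ethynyl axial): E = 2.80 kJ/mol.
ΔE = 9.12 − 2.80 = 6.32 kJ/mol; chair II is more stable.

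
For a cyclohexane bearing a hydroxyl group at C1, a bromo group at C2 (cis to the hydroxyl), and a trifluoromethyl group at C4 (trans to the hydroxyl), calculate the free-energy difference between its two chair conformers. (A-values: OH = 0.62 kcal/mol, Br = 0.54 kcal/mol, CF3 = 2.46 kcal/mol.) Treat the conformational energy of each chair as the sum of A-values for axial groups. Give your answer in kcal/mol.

2.54 kcal/mol

Chair I (hydroxyl axial, bromo equatorial, trifluoromethyl axial): E = 3.08 kcal/mol.
Chair II (hydroxyl equatorial, bromo axial, trifluoromethyl equatorial): E = 0.54 kcal/mol.
ΔE = 3.08 − 0.54 = 2.54 kcal/mol; chair II is more stable.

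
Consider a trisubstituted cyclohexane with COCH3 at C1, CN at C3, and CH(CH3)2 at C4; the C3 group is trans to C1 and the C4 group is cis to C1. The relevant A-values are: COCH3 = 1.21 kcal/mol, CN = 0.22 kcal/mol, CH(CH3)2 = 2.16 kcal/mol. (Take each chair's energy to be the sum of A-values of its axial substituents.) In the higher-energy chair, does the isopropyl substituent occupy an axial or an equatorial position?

axial

Chair I (acetyl axial, cyano equatorial, isopropyl equatorial): E = 1.21 kcal/mol.
Chair II (acetyl equatorial, cyano axial, isopropyl axial): E = 2.38 kcal/mol.
Chair II is the less stable (higher-energy) conformer, and in that chair the isopropyl group is axial.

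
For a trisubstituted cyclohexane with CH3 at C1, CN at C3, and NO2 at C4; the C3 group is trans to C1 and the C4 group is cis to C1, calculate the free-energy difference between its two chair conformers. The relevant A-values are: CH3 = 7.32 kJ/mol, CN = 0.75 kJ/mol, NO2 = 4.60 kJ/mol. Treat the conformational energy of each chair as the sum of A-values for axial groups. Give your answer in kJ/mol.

1.97 kJ/mol

Chair I (methyl axial, cyano equatorial, nitro equatorial): E = 7.32 kJ/mol.
Chair II (methyl equatorial, cyano axial, nitro axial): E = 5.35 kJ/mol.
ΔE = 7.32 − 5.35 = 1.97 kJ/mol; chair II is more stable.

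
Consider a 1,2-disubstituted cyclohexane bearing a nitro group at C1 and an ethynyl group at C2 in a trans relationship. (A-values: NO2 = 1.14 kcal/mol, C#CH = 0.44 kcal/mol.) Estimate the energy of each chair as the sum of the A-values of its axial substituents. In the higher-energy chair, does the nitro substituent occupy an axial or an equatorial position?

C1 and C2 have opposite parity, so for the trans isomer the two substituents are e,e in one chair and a,a in the other.
Chair I (nitro axial, ethynyl axial): E = 1.58 kcal/mol.
Chair II (nitro equatorial, ethynyl equatorial): E = 0.00 kcal/mol.
Chair I is the less stable (higher-energy) conformer, and in that chair the nitro group is axial.

axial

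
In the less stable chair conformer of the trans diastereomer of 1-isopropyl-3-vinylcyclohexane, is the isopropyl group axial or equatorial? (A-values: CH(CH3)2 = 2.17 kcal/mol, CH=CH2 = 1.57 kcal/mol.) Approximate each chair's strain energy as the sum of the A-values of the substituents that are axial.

C1 and C3 have the same parity, so for the trans isomer the two substituents are one axial and one equatorial in each chair.
Chair I (isopropyl axial, vinyl equatorial): E = 2.17 kcal/mol.
Chair II (isopropyl equatorial, vinyl axial): E = 1.57 kcal/mol.
Chair I is the less stable (higher-energy) conformer, and in that chair the isopropyl group is axial.

axial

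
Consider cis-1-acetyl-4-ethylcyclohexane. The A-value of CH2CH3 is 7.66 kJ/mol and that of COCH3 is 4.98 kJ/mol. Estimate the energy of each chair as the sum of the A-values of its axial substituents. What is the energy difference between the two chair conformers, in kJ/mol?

2.68 kJ/mol

C1 and C4 have opposite parity, so for the cis isomer the two substituents are one axial and one equatorial in each chair.
Chair I (ethyl axial, acetyl equatorial): E = 7.66 kJ/mol.
Chair II (ethyl equatorial, acetyl axial): E = 4.98 kJ/mol.
ΔE = 7.66 − 4.98 = 2.68 kJ/mol; chair II is more stable.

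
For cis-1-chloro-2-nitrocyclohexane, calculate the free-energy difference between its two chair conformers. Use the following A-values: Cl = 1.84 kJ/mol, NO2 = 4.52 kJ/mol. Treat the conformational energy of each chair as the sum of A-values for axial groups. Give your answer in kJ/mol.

2.68 kJ/mol

C1 and C2 have opposite parity, so for the cis isomer the two substituents are one axial and one equatorial in each chair.
Chair I (chloro axial, nitro equatorial): E = 1.84 kJ/mol.
Chair II (chloro equatorial, nitro axial): E = 4.52 kJ/mol.
ΔE = 4.52 − 1.84 = 2.68 kJ/mol; chair I is more stable.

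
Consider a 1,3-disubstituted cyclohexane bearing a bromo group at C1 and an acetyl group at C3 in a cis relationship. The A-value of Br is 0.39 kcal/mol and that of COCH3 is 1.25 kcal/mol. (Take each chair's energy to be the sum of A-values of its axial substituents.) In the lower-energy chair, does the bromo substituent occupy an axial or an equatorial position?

equatorial

C1 and C3 have the same parity, so for the cis isomer the two substituents are e,e in one chair and a,a in the other.
Chair I (bromo axial, acetyl axial): E = 1.64 kcal/mol.
Chair II (bromo equatorial, acetyl equatorial): E = 0.00 kcal/mol.
Chair II is the more stable (lower-energy) conformer, and in that chair the bromo group is equatorial.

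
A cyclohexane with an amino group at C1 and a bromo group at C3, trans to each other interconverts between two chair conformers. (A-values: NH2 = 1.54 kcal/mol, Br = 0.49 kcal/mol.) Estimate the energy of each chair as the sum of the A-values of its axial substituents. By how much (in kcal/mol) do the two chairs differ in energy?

C1 and C3 have the same parity, so for the trans isomer the two substituents are one axial and one equatorial in each chair.
Chair I (amino axial, bromo equatorial): E = 1.54 kcal/mol.
Chair II (amino equatorial, bromo axial): E = 0.49 kcal/mol.
ΔE = 1.54 − 0.49 = 1.05 kcal/mol; chair II is more stable.

1.05 kcal/mol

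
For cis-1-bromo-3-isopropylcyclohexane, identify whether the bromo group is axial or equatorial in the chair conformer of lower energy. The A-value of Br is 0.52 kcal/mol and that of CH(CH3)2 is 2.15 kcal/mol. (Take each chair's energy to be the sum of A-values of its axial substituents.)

C1 and C3 have the same parity, so for the cis isomer the two substituents are e,e in one chair and a,a in the other.
Chair I (bromo axial, isopropyl axial): E = 2.67 kcal/mol.
Chair II (bromo equatorial, isopropyl equatorial): E = 0.00 kcal/mol.
Chair II is the more stable (lower-energy) conformer, and in that chair the bromo group is equatorial.

equatorial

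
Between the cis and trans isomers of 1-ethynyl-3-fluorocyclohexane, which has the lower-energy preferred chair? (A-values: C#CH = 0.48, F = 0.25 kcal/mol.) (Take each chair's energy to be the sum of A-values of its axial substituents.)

At 1,3 positions (parity same): cis → (e,e or a,a); trans → (a,e or e,a).
Best chair for cis: E = 0.00 kcal/mol; best chair for trans: E = 0.25 kcal/mol.
The cis isomer is lower by 0.25 kcal/mol.

cis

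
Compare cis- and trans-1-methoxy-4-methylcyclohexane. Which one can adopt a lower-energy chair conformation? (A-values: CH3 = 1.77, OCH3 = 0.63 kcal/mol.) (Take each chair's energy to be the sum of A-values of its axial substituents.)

trans

At 1,4 positions (parity opposite): cis → (a,e or e,a); trans → (e,e or a,a).
Best chair for cis: E = 0.63 kcal/mol; best chair for trans: E = 0.00 kcal/mol.
The trans isomer is lower by 0.63 kcal/mol.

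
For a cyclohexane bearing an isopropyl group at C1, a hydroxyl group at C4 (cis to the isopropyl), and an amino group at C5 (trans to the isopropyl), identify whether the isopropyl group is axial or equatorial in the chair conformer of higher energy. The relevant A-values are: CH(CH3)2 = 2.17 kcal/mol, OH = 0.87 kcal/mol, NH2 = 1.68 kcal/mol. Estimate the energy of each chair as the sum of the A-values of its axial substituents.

equatorial

Chair I (isopropyl axial, hydroxyl equatorial, amino equatorial): E = 2.17 kcal/mol.
Chair II (isopropyl equatorial, hydroxyl axial, amino axial): E = 2.55 kcal/mol.
Chair II is the less stable (higher-energy) conformer, and in that chair the isopropyl group is equatorial.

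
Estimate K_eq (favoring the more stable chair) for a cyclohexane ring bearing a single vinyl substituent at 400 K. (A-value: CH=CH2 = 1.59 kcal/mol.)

One chair has the vinyl group axial (E = 1.59 kcal/mol) and the other has it equatorial (E = 0).
ΔG = 1.59 kcal/mol between the two chairs.
K = exp(ΔG/RT) with R = 1.987×10⁻³ kcal mol⁻¹ K⁻¹ and T = 400 K gives K ≈ 7.39.

K ≈ 7.39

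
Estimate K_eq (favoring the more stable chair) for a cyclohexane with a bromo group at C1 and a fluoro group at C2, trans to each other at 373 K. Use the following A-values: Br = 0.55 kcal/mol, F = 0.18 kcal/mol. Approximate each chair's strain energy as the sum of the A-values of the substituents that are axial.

K ≈ 2.68

C1 and C2 have opposite parity, so for the trans isomer the two substituents are e,e in one chair and a,a in the other.
Chair I (bromo axial, fluoro axial): E = 0.73 kcal/mol; chair II (bromo equatorial, fluoro equatorial): E = 0.00 kcal/mol.
ΔG = 0.73 kcal/mol between the two chairs.
K = exp(ΔG/RT) with R = 1.987×10⁻³ kcal mol⁻¹ K⁻¹ and T = 373 K gives K ≈ 2.68.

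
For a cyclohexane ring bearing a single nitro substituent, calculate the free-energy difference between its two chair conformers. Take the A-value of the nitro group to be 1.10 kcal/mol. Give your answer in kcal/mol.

A monosubstituted cyclohexane has one chair with the nitro group axial (E = A = 1.10 kcal/mol) and one with it equatorial (E = 0).
ΔE = 1.10 − 0 = 1.10 kcal/mol.

1.10 kcal/mol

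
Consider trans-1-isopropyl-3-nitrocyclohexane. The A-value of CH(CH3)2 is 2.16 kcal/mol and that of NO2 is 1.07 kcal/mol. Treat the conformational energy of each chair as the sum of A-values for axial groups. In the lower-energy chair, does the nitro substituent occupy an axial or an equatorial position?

C1 and C3 have the same parity, so for the trans isomer the two substituents are one axial and one equatorial in each chair.
Chair I (isopropyl axial, nitro equatorial): E = 2.16 kcal/mol.
Chair II (isopropyl equatorial, nitro axial): E = 1.07 kcal/mol.
Chair II is the more stable (lower-energy) conformer, and in that chair the nitro group is axial.

axial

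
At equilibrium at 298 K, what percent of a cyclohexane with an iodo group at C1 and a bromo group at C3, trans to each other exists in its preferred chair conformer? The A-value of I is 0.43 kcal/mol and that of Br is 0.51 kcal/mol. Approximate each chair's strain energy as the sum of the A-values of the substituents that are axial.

C1 and C3 have the same parity, so for the trans isomer the two substituents are one axial and one equatorial in each chair.
Chair I (iodo axial, bromo equatorial): E = 0.43 kcal/mol; chair II (iodo equatorial, bromo axial): E = 0.51 kcal/mol.
ΔG = 0.08 kcal/mol between the two chairs.
K = exp(ΔG/RT) with R = 1.987×10⁻³ kcal mol⁻¹ K⁻¹ and T = 298 K gives K ≈ 1.14.
Fraction in the lower-energy chair = K/(K+1) = 53.4%.

53.4%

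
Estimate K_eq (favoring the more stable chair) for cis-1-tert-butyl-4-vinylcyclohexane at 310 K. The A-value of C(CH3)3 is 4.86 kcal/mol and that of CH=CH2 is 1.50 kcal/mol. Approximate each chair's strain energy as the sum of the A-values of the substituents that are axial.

K ≈ 234

C1 and C4 have opposite parity, so for the cis isomer the two substituents are one axial and one equatorial in each chair.
Chair I (tert-butyl axial, vinyl equatorial): E = 4.86 kcal/mol; chair II (tert-butyl equatorial, vinyl axial): E = 1.50 kcal/mol.
ΔG = 3.36 kcal/mol between the two chairs.
K = exp(ΔG/RT) with R = 1.987×10⁻³ kcal mol⁻¹ K⁻¹ and T = 310 K gives K ≈ 234.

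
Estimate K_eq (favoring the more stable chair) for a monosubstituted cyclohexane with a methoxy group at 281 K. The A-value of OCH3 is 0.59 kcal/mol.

K ≈ 2.88

One chair has the methoxy group axial (E = 0.59 kcal/mol) and the other has it equatorial (E = 0).
ΔG = 0.59 kcal/mol between the two chairs.
K = exp(ΔG/RT) with R = 1.987×10⁻³ kcal mol⁻¹ K⁻¹ and T = 281 K gives K ≈ 2.88.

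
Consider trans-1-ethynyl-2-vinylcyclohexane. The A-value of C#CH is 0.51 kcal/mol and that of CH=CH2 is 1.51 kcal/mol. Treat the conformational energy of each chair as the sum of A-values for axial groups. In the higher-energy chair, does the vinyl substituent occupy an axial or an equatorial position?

axial

C1 and C2 have opposite parity, so for the trans isomer the two substituents are e,e in one chair and a,a in the other.
Chair I (ethynyl axial, vinyl axial): E = 2.02 kcal/mol.
Chair II (ethynyl equatorial, vinyl equatorial): E = 0.00 kcal/mol.
Chair I is the less stable (higher-energy) conformer, and in that chair the vinyl group is axial.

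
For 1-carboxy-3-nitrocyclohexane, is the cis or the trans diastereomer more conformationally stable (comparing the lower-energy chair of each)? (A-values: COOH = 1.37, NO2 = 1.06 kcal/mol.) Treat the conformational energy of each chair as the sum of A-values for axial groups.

cis

At 1,3 positions (parity same): cis → (e,e or a,a); trans → (a,e or e,a).
Best chair for cis: E = 0.00 kcal/mol; best chair for trans: E = 1.06 kcal/mol.
The cis isomer is lower by 1.06 kcal/mol.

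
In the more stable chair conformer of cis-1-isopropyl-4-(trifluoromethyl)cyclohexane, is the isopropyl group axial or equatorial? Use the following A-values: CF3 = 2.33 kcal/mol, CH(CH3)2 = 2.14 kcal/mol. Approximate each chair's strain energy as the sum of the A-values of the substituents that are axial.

axial

C1 and C4 have opposite parity, so for the cis isomer the two substituents are one axial and one equatorial in each chair.
Chair I (trifluoromethyl axial, isopropyl equatorial): E = 2.33 kcal/mol.
Chair II (trifluoromethyl equatorial, isopropyl axial): E = 2.14 kcal/mol.
Chair II is the more stable (lower-energy) conformer, and in that chair the isopropyl group is axial.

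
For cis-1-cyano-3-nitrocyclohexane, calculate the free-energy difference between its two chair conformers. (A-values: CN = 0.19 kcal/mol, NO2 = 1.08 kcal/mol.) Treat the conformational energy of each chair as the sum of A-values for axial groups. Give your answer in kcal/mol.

C1 and C3 have the same parity, so for the cis isomer the two substituents are e,e in one chair and a,a in the other.
Chair I (cyano axial, nitro axial): E = 1.27 kcal/mol.
Chair II (cyano equatorial, nitro equatorial): E = 0.00 kcal/mol.
ΔE = 1.27 − 0.00 = 1.27 kcal/mol; chair II is more stable.

1.27 kcal/mol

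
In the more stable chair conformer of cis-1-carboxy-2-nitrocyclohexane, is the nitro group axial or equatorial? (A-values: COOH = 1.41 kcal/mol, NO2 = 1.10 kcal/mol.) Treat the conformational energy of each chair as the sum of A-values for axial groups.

axial

C1 and C2 have opposite parity, so for the cis isomer the two substituents are one axial and one equatorial in each chair.
Chair I (carboxyl axial, nitro equatorial): E = 1.41 kcal/mol.
Chair II (carboxyl equatorial, nitro axial): E = 1.10 kcal/mol.
Chair II is the more stable (lower-energy) conformer, and in that chair the nitro group is axial.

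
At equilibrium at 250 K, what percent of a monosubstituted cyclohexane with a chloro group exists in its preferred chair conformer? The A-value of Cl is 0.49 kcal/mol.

One chair has the chloro group axial (E = 0.49 kcal/mol) and the other has it equatorial (E = 0).
ΔG = 0.49 kcal/mol between the two chairs.
K = exp(ΔG/RT) with R = 1.987×10⁻³ kcal mol⁻¹ K⁻¹ and T = 250 K gives K ≈ 2.68.
Fraction in the lower-energy chair = K/(K+1) = 72.8%.

72.8%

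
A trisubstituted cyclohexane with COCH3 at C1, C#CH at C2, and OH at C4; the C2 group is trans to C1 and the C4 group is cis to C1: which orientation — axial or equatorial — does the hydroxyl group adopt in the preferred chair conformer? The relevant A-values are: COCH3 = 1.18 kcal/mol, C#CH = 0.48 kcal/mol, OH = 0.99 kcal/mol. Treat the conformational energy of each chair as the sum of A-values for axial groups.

Chair I (acetyl axial, ethynyl axial, hydroxyl equatorial): E = 1.66 kcal/mol.
Chair II (acetyl equatorial, ethynyl equatorial, hydroxyl axial): E = 0.99 kcal/mol.
Chair II is the more stable (lower-energy) conformer, and in that chair the hydroxyl group is axial.

axial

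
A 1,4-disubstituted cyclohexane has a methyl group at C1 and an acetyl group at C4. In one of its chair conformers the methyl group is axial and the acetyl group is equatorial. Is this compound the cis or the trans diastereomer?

cis

C1 and C4 have opposite parity, so their axial bonds point in opposite directions.
With opposite-parity carbons, two substituents on the same face are one axial and one equatorial; opposite faces give both axial or both equatorial.
Here the groups are axial/equatorial → same face → cis.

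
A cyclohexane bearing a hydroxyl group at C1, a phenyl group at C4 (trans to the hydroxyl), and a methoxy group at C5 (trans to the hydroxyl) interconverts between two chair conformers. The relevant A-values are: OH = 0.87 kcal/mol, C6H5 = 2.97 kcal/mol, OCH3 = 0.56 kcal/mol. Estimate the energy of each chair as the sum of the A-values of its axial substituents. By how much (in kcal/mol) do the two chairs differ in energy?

3.28 kcal/mol

Chair I (hydroxyl axial, phenyl axial, methoxy equatorial): E = 3.84 kcal/mol.
Chair II (hydroxyl equatorial, phenyl equatorial, methoxy axial): E = 0.56 kcal/mol.
ΔE = 3.84 − 0.56 = 3.28 kcal/mol; chair II is more stable.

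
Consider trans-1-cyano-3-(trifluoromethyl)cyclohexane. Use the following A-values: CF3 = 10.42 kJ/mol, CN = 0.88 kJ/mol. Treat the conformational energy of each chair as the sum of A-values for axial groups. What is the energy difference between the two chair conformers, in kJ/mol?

C1 and C3 have the same parity, so for the trans isomer the two substituents are one axial and one equatorial in each chair.
Chair I (trifluoromethyl axial, cyano equatorial): E = 10.42 kJ/mol.
Chair II (trifluoromethyl equatorial, cyano axial): E = 0.88 kJ/mol.
ΔE = 10.42 − 0.88 = 9.54 kJ/mol; chair II is more stable.

9.54 kJ/mol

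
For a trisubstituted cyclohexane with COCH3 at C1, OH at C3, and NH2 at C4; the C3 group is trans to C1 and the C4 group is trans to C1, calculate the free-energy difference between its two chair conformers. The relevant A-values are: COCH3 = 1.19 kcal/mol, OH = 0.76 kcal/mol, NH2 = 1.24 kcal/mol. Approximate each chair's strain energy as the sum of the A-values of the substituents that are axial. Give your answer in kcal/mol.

1.67 kcal/mol

Chair I (acetyl axial, hydroxyl equatorial, amino axial): E = 2.43 kcal/mol.
Chair II (acetyl equatorial, hydroxyl axial, amino equatorial): E = 0.76 kcal/mol.
ΔE = 2.43 − 0.76 = 1.67 kcal/mol; chair II is more stable.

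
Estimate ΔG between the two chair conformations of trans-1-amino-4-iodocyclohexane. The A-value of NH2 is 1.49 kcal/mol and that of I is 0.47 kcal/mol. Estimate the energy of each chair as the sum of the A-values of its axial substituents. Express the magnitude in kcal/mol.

1.96 kcal/mol

C1 and C4 have opposite parity, so for the trans isomer the two substituents are e,e in one chair and a,a in the other.
Chair I (amino axial, iodo axial): E = 1.96 kcal/mol.
Chair II (amino equatorial, iodo equatorial): E = 0.00 kcal/mol.
ΔE = 1.96 − 0.00 = 1.96 kcal/mol; chair II is more stable.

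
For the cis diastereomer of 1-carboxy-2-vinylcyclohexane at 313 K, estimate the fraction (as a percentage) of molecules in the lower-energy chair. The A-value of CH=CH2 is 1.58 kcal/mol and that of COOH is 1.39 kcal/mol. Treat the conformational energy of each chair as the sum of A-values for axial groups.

57.6%

C1 and C2 have opposite parity, so for the cis isomer the two substituents are one axial and one equatorial in each chair.
Chair I (vinyl axial, carboxyl equatorial): E = 1.58 kcal/mol; chair II (vinyl equatorial, carboxyl axial): E = 1.39 kcal/mol.
ΔG = 0.19 kcal/mol between the two chairs.
K = exp(ΔG/RT) with R = 1.987×10⁻³ kcal mol⁻¹ K⁻¹ and T = 313 K gives K ≈ 1.36.
Fraction in the lower-energy chair = K/(K+1) = 57.6%.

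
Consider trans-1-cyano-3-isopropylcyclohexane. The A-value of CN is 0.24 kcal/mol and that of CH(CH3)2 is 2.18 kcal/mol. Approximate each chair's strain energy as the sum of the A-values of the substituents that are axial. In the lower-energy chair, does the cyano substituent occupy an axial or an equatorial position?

C1 and C3 have the same parity, so for the trans isomer the two substituents are one axial and one equatorial in each chair.
Chair I (cyano axial, isopropyl equatorial): E = 0.24 kcal/mol.
Chair II (cyano equatorial, isopropyl axial): E = 2.18 kcal/mol.
Chair I is the more stable (lower-energy) conformer, and in that chair the cyano group is axial.

axial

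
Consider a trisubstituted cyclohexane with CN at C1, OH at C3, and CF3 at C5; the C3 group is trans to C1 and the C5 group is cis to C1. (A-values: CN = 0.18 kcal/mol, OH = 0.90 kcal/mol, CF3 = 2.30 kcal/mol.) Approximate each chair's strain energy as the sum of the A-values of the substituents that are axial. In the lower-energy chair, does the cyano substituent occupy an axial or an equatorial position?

Chair I (cyano axial, hydroxyl equatorial, trifluoromethyl axial): E = 2.48 kcal/mol.
Chair II (cyano equatorial, hydroxyl axial, trifluoromethyl equatorial): E = 0.90 kcal/mol.
Chair II is the more stable (lower-energy) conformer, and in that chair the cyano group is equatorial.

equatorial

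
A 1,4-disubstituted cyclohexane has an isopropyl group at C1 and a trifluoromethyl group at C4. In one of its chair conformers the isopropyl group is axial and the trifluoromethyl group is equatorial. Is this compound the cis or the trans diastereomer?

C1 and C4 have opposite parity, so their axial bonds point in opposite directions.
With opposite-parity carbons, two substituents on the same face are one axial and one equatorial; opposite faces give both axial or both equatorial.
Here the groups are axial/equatorial → same face → cis.

cis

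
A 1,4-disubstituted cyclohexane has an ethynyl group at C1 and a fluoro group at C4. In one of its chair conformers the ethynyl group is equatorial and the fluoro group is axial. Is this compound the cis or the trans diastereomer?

C1 and C4 have opposite parity, so their axial bonds point in opposite directions.
With opposite-parity carbons, two substituents on the same face are one axial and one equatorial; opposite faces give both axial or both equatorial.
Here the groups are equatorial/axial → same face → cis.

cis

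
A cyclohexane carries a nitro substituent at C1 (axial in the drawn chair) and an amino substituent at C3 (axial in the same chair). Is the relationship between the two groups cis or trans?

C1 and C3 have the same parity, so their axial bonds point in the same direction.
With same-parity carbons, two substituents on the same face are both axial or both equatorial; opposite faces give one of each.
Here the groups are axial/axial → same face → cis.

cis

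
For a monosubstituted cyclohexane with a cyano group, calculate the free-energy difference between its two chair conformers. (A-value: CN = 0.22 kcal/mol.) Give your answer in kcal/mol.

A monosubstituted cyclohexane has one chair with the cyano group axial (E = A = 0.22 kcal/mol) and one with it equatorial (E = 0).
ΔE = 0.22 − 0 = 0.22 kcal/mol.

0.22 kcal/mol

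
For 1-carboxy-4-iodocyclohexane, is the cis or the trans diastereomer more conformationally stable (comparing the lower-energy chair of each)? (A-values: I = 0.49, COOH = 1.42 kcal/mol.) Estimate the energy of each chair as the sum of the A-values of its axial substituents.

trans

At 1,4 positions (parity opposite): cis → (a,e or e,a); trans → (e,e or a,a).
Best chair for cis: E = 0.49 kcal/mol; best chair for trans: E = 0.00 kcal/mol.
The trans isomer is lower by 0.49 kcal/mol.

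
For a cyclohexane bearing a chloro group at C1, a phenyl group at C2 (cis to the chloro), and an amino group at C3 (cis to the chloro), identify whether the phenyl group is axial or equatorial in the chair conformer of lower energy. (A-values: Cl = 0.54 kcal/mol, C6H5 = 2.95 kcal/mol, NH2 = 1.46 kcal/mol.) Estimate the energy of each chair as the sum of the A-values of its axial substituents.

equatorial

Chair I (chloro axial, phenyl equatorial, amino axial): E = 2.00 kcal/mol.
Chair II (chloro equatorial, phenyl axial, amino equatorial): E = 2.95 kcal/mol.
Chair I is the more stable (lower-energy) conformer, and in that chair the phenyl group is equatorial.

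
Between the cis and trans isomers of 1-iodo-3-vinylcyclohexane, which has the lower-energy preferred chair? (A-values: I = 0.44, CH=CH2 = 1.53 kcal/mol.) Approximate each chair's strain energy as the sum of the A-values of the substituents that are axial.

cis

At 1,3 positions (parity same): cis → (e,e or a,a); trans → (a,e or e,a).
Best chair for cis: E = 0.00 kcal/mol; best chair for trans: E = 0.44 kcal/mol.
The cis isomer is lower by 0.44 kcal/mol.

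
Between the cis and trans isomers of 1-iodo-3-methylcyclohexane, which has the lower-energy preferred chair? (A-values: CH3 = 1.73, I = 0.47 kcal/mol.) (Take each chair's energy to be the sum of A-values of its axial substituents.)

At 1,3 positions (parity same): cis → (e,e or a,a); trans → (a,e or e,a).
Best chair for cis: E = 0.00 kcal/mol; best chair for trans: E = 0.47 kcal/mol.
The cis isomer is lower by 0.47 kcal/mol.

cis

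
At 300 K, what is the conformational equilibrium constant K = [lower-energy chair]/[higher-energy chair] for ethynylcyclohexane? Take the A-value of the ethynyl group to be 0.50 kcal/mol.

K ≈ 2.31

One chair has the ethynyl group axial (E = 0.50 kcal/mol) and the other has it equatorial (E = 0).
ΔG = 0.50 kcal/mol between the two chairs.
K = exp(ΔG/RT) with R = 1.987×10⁻³ kcal mol⁻¹ K⁻¹ and T = 300 K gives K ≈ 2.31.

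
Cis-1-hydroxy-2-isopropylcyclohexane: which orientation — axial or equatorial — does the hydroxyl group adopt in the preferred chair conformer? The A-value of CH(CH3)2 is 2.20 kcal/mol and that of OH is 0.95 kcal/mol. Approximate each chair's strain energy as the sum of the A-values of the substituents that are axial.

axial

C1 and C2 have opposite parity, so for the cis isomer the two substituents are one axial and one equatorial in each chair.
Chair I (isopropyl axial, hydroxyl equatorial): E = 2.20 kcal/mol.
Chair II (isopropyl equatorial, hydroxyl axial): E = 0.95 kcal/mol.
Chair II is the more stable (lower-energy) conformer, and in that chair the hydroxyl group is axial.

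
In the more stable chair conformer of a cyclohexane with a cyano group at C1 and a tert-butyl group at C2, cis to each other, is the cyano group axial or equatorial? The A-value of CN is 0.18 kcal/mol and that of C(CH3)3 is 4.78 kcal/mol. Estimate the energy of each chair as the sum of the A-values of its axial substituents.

axial

C1 and C2 have opposite parity, so for the cis isomer the two substituents are one axial and one equatorial in each chair.
Chair I (cyano axial, tert-butyl equatorial): E = 0.18 kcal/mol.
Chair II (cyano equatorial, tert-butyl axial): E = 4.78 kcal/mol.
Chair I is the more stable (lower-energy) conformer, and in that chair the cyano group is axial.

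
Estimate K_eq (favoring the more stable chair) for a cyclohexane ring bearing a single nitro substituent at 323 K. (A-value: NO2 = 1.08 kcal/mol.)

One chair has the nitro group axial (E = 1.08 kcal/mol) and the other has it equatorial (E = 0).
ΔG = 1.08 kcal/mol between the two chairs.
K = exp(ΔG/RT) with R = 1.987×10⁻³ kcal mol⁻¹ K⁻¹ and T = 323 K gives K ≈ 5.38.

K ≈ 5.38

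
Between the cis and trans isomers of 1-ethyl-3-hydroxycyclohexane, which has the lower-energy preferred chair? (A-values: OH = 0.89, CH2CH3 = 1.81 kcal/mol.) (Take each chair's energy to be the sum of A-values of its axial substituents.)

At 1,3 positions (parity same): cis → (e,e or a,a); trans → (a,e or e,a).
Best chair for cis: E = 0.00 kcal/mol; best chair for trans: E = 0.89 kcal/mol.
The cis isomer is lower by 0.89 kcal/mol.

cis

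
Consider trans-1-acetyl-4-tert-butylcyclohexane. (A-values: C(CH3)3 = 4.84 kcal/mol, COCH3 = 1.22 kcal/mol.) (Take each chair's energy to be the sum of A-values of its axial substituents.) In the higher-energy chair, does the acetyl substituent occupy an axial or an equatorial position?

axial

C1 and C4 have opposite parity, so for the trans isomer the two substituents are e,e in one chair and a,a in the other.
Chair I (tert-butyl axial, acetyl axial): E = 6.06 kcal/mol.
Chair II (tert-butyl equatorial, acetyl equatorial): E = 0.00 kcal/mol.
Chair I is the less stable (higher-energy) conformer, and in that chair the acetyl group is axial.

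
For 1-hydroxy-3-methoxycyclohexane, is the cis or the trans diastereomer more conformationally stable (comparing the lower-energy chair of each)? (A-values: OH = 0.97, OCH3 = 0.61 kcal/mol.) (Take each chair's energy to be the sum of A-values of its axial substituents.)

At 1,3 positions (parity same): cis → (e,e or a,a); trans → (a,e or e,a).
Best chair for cis: E = 0.00 kcal/mol; best chair for trans: E = 0.61 kcal/mol.
The cis isomer is lower by 0.61 kcal/mol.

cis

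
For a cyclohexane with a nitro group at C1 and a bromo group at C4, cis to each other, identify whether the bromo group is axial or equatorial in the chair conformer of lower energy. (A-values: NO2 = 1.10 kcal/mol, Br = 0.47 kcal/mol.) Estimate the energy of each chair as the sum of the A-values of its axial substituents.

axial

C1 and C4 have opposite parity, so for the cis isomer the two substituents are one axial and one equatorial in each chair.
Chair I (nitro axial, bromo equatorial): E = 1.10 kcal/mol.
Chair II (nitro equatorial, bromo axial): E = 0.47 kcal/mol.
Chair II is the more stable (lower-energy) conformer, and in that chair the bromo group is axial.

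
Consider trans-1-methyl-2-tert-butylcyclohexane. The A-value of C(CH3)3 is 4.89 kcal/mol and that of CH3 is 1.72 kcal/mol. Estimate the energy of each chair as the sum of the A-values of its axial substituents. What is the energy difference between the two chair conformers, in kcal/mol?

6.61 kcal/mol

C1 and C2 have opposite parity, so for the trans isomer the two substituents are e,e in one chair and a,a in the other.
Chair I (tert-butyl axial, methyl axial): E = 6.61 kcal/mol.
Chair II (tert-butyl equatorial, methyl equatorial): E = 0.00 kcal/mol.
ΔE = 6.61 − 0.00 = 6.61 kcal/mol; chair II is more stable.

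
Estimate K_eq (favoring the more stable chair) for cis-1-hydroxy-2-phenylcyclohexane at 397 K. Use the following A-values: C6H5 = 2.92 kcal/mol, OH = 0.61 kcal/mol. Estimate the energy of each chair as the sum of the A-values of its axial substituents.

K ≈ 18.7

C1 and C2 have opposite parity, so for the cis isomer the two substituents are one axial and one equatorial in each chair.
Chair I (phenyl axial, hydroxyl equatorial): E = 2.92 kcal/mol; chair II (phenyl equatorial, hydroxyl axial): E = 0.61 kcal/mol.
ΔG = 2.31 kcal/mol between the two chairs.
K = exp(ΔG/RT) with R = 1.987×10⁻³ kcal mol⁻¹ K⁻¹ and T = 397 K gives K ≈ 18.7.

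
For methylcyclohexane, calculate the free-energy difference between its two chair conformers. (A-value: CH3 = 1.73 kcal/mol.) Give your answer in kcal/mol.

1.73 kcal/mol

A monosubstituted cyclohexane has one chair with the methyl group axial (E = A = 1.73 kcal/mol) and one with it equatorial (E = 0).
ΔE = 1.73 − 0 = 1.73 kcal/mol.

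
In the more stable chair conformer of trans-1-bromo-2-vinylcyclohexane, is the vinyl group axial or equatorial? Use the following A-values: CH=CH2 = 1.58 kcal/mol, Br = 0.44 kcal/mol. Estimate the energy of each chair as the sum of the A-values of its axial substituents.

equatorial

C1 and C2 have opposite parity, so for the trans isomer the two substituents are e,e in one chair and a,a in the other.
Chair I (vinyl axial, bromo axial): E = 2.02 kcal/mol.
Chair II (vinyl equatorial, bromo equatorial): E = 0.00 kcal/mol.
Chair II is the more stable (lower-energy) conformer, and in that chair the vinyl group is equatorial.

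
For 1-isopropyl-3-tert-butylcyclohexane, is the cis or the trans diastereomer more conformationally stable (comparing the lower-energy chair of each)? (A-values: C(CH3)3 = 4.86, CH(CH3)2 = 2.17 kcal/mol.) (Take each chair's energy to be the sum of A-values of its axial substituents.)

cis

At 1,3 positions (parity same): cis → (e,e or a,a); trans → (a,e or e,a).
Best chair for cis: E = 0.00 kcal/mol; best chair for trans: E = 2.17 kcal/mol.
The cis isomer is lower by 2.17 kcal/mol.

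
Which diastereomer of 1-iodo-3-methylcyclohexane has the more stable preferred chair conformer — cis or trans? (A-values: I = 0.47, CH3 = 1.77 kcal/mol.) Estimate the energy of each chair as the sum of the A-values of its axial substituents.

At 1,3 positions (parity same): cis → (e,e or a,a); trans → (a,e or e,a).
Best chair for cis: E = 0.00 kcal/mol; best chair for trans: E = 0.47 kcal/mol.
The cis isomer is lower by 0.47 kcal/mol.

cis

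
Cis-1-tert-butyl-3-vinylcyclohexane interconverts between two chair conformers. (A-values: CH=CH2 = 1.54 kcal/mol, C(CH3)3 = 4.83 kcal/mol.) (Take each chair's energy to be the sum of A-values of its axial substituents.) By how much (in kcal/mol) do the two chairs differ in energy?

C1 and C3 have the same parity, so for the cis isomer the two substituents are e,e in one chair and a,a in the other.
Chair I (vinyl axial, tert-butyl axial): E = 6.37 kcal/mol.
Chair II (vinyl equatorial, tert-butyl equatorial): E = 0.00 kcal/mol.
ΔE = 6.37 − 0.00 = 6.37 kcal/mol; chair II is more stable.

6.37 kcal/mol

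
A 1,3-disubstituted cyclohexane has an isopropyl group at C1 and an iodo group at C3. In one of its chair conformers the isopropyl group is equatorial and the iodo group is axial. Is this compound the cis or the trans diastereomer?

C1 and C3 have the same parity, so their axial bonds point in the same direction.
With same-parity carbons, two substituents on the same face are both axial or both equatorial; opposite faces give one of each.
Here the groups are equatorial/axial → opposite face → trans.

trans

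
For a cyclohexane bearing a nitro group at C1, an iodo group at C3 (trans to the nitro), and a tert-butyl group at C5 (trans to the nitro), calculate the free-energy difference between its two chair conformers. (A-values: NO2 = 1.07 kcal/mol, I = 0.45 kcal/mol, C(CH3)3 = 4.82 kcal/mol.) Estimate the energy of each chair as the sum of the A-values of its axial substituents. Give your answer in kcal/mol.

Chair I (nitro axial, iodo equatorial, tert-butyl equatorial): E = 1.07 kcal/mol.
Chair II (nitro equatorial, iodo axial, tert-butyl axial): E = 5.27 kcal/mol.
ΔE = 5.27 − 1.07 = 4.20 kcal/mol; chair I is more stable.

4.20 kcal/mol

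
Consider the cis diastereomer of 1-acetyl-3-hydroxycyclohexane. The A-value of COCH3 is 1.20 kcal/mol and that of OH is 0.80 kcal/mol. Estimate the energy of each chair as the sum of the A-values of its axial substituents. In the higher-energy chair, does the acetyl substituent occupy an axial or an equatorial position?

C1 and C3 have the same parity, so for the cis isomer the two substituents are e,e in one chair and a,a in the other.
Chair I (acetyl axial, hydroxyl axial): E = 2.00 kcal/mol.
Chair II (acetyl equatorial, hydroxyl equatorial): E = 0.00 kcal/mol.
Chair I is the less stable (higher-energy) conformer, and in that chair the acetyl group is axial.

axial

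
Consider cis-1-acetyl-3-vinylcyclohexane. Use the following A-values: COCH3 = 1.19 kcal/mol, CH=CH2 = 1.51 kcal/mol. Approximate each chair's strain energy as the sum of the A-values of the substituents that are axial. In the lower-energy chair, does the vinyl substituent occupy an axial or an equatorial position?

C1 and C3 have the same parity, so for the cis isomer the two substituents are e,e in one chair and a,a in the other.
Chair I (acetyl axial, vinyl axial): E = 2.70 kcal/mol.
Chair II (acetyl equatorial, vinyl equatorial): E = 0.00 kcal/mol.
Chair II is the more stable (lower-energy) conformer, and in that chair the vinyl group is equatorial.

equatorial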